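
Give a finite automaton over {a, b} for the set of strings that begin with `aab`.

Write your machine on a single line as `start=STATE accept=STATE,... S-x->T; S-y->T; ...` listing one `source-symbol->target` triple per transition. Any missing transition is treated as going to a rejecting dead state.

start=q0; accept=q3; q0-a->q1; q0-b->q4; q1-a->q2; q1-b->q4; q2-a->q4; q2-b->q3; q3-a->q3; q3-b->q3; q4-a->q4; q4-b->q4

Walk along `aab` while the input agrees: from q0 take `a` to q1, and so on. Any deviation drops to the rejecting sink q4. Once q3 is reached the prefix is confirmed and every continuation is accepted.
5 states suffice.
        a   b  
>  q0   q1  q4 
   q1   q2  q4 
   q2   q4  q3 
 * q3   q3  q3 
   q4   q4  q4 
(> = start, * = accepting)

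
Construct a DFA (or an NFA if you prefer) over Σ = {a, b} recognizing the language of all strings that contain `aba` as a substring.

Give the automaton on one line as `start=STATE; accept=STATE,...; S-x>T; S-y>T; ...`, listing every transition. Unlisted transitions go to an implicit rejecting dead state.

Track how much of `aba` has been matched so far: state S0 is no progress, S3 is the absorbing accept state reached once `aba` has occurred. Intermediate states record partial matches; on a mismatch, fall back to the longest reusable overlap.
With 4 states:
        a   b  
>  S0   S1  S0 
   S1   S1  S2 
   S2   S3  S0 
 * S3   S3  S3 
(> = start, * = accepting)

start=S0; accept=S3; S0-a>S1; S0-b>S0; S1-a>S1; S1-b>S2; S2-a>S3; S2-b>S0; S3-a>S3; S3-b>S3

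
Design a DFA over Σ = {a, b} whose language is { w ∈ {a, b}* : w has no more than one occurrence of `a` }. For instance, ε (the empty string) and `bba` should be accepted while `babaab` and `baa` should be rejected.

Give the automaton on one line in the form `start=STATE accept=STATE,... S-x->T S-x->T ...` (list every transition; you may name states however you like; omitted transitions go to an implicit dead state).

start=s0 accept=s0,s1 s0-a->s1 s0-b->s0 s1-a->s2 s1-b->s1 s2-a->s2 s2-b->s2

Count `a`s, saturating at 2: state s0 means no `a` yet, s1 means one `a` seen, s2 means more than one. Each `a` increments (capped at s2); other symbols loop. Accept from {s0, s1}.
A 3-state machine:
        a   b  
>* s0   s1  s0 
 * s1   s2  s1 
   s2   s2  s2 
(> = start, * = accepting)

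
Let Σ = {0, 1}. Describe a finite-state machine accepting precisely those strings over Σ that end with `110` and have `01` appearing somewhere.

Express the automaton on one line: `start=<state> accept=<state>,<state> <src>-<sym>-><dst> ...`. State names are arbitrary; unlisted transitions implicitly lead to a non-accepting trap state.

Handle the two conditions separately and then intersect. One (4 states) tracks how much of the suffix `110` has currently been matched; the other (3 states) tracks whether and how much of `01` has been seen. Each combined state is a pair, one component from each; accept when both components accept.
A 9-state machine:
        0   1  
>  s0   s1  s2 
   s1   s1  s3 
   s2   s1  s4 
   s3   s5  s6 
   s4   s7  s4 
   s5   s5  s3 
   s6   s8  s6 
   s7   s1  s3 
 * s8   s5  s3 
(> = start, * = accepting)

start=s0 accept=s8 s0-0->s1 s0-1->s2 s1-0->s1 s1-1->s3 s2-0->s1 s2-1->s4 s3-0->s5 s3-1->s6 s4-0->s7 s4-1->s4 s5-0->s5 s5-1->s3 s6-0->s8 s6-1->s6 s7-0->s1 s7-1->s3 s8-0->s5 s8-1->s3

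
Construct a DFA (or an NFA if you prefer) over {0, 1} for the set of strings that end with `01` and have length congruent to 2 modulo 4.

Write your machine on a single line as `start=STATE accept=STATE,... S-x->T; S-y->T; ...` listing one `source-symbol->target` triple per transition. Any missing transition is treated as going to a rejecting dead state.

Handle the two conditions separately and then intersect. The first has 3 states tracking how much of the suffix `01` has currently been matched; the second has 4 states tracking the input length modulo 4. A product state is a pair (one from each), accepting exactly when both do.
A 12-state machine:
          0    1  
>  q0     q1   q2 
   q1     q3   q4 
   q2     q3   q5 
   q3     q6   q7 
 * q4     q6   q8 
   q5     q6   q8 
   q6     q9  q10 
   q7     q9   q0 
   q8     q9   q0 
   q9     q1  q11 
   q10    q1   q2 
   q11    q3   q5 
(> = start, * = accepting)

start=q0; accept=q4; q0-0->q1; q0-1->q2; q1-0->q3; q1-1->q4; q2-0->q3; q2-1->q5; q3-0->q6; q3-1->q7; q4-0->q6; q4-1->q8; q5-0->q6; q5-1->q8; q6-0->q9; q6-1->q10; q7-0->q9; q7-1->q0; q8-0->q9; q8-1->q0; q9-0->q1; q9-1->q11; q10-0->q1; q10-1->q2; q11-0->q3; q11-1->q5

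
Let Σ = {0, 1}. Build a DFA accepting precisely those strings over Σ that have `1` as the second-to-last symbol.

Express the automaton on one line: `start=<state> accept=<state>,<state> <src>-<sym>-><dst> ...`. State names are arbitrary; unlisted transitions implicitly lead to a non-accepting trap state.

A DFA must remember the last 2 symbols (since which symbol is second-to-last isn't known until the input ends). Use one state per possible window of the last ≤2 symbols; accept from those whose window starts with `1`.
A 7-state machine:
        0   1  
>  q0   q1  q2 
   q1   q3  q4 
   q2   q5  q6 
   q3   q3  q4 
   q4   q5  q6 
 * q5   q3  q4 
 * q6   q5  q6 
(> = start, * = accepting)

start=q0 accept=q5,q6 q0-0->q1 q0-1->q2 q1-0->q3 q1-1->q4 q2-0->q5 q2-1->q6 q3-0->q3 q3-1->q4 q4-0->q5 q4-1->q6 q5-0->q3 q5-1->q4 q6-0->q5 q6-1->q6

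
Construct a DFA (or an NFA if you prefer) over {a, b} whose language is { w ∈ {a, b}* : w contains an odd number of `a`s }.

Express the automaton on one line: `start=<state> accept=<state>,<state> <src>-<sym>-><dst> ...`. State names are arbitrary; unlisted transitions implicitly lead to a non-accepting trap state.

start=S0 accept=S1 S0-a->S1 S0-b->S0 S1-a->S0 S1-b->S1

The only thing that matters is how many `a`s have appeared, reduced mod 2. Use one state per residue: S0 for 0, …, S1 for 1. Reading `a` moves to the next residue; anything else stays put. S1 is accepting.
A 2-state machine:
        a   b  
>  S0   S1  S0 
 * S1   S0  S1 
(> = start, * = accepting)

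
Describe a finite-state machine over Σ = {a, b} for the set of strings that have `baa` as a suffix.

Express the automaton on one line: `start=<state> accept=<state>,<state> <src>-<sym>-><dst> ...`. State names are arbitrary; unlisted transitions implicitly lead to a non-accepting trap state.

start=S0 accept=S3 S0-a->S0 S0-b->S1 S1-a->S2 S1-b->S1 S2-a->S3 S2-b->S1 S3-a->S0 S3-b->S1

Let each state record the length of the longest suffix of the input read so far that is also a prefix of `baa`. S1 means the last symbol is `b`; S2 means the last 2 symbols are `ba`; S3 means the last 3 symbols are `baa`. Accept only at S3, where the string currently ends in `baa`.
A 4-state machine:
        a   b  
>  S0   S0  S1 
   S1   S2  S1 
   S2   S3  S1 
 * S3   S0  S1 
(> = start, * = accepting)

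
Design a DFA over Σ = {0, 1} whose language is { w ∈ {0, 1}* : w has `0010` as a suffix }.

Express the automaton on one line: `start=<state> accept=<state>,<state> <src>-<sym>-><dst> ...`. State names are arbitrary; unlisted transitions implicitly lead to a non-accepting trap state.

start=S0 accept=S4 S0-0->S1 S0-1->S0 S1-0->S2 S1-1->S0 S2-0->S2 S2-1->S3 S3-0->S4 S3-1->S0 S4-0->S2 S4-1->S0

Let each state record the length of the longest suffix of the input read so far that is also a prefix of `0010`. S1 means the last symbol is `0`; S2 means the last 2 symbols are `00`; S3 means the last 3 symbols are `001`; S4 means the last 4 symbols are `0010`. Accept only at S4, where the string currently ends in `0010`.
5 states suffice.
        0   1  
>  S0   S1  S0 
   S1   S2  S0 
   S2   S2  S3 
   S3   S4  S0 
 * S4   S2  S0 
(> = start, * = accepting)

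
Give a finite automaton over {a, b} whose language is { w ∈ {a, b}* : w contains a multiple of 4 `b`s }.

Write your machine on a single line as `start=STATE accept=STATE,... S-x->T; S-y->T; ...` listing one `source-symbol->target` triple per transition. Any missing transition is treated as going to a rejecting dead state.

start=S0; accept=S0; S0-a->S0; S0-b->S1; S1-a->S1; S1-b->S2; S2-a->S2; S2-b->S3; S3-a->S3; S3-b->S0

Keep the running count of `b`s modulo 4: each `b` advances along the cycle S0 → S1 → S2 → S3 → S0 while other symbols loop. Accept at S0.
        a   b  
>* S0   S0  S1 
   S1   S1  S2 
   S2   S2  S3 
   S3   S3  S0 
(> = start, * = accepting)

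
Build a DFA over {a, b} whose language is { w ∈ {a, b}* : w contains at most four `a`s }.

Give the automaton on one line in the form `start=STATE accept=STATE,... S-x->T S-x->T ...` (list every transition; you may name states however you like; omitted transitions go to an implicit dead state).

start=q0 accept=q0,q1,q2,q3,q4 q0-a->q1 q0-b->q0 q1-a->q2 q1-b->q1 q2-a->q3 q2-b->q2 q3-a->q4 q3-b->q3 q4-a->q5 q4-b->q4 q5-a->q5 q5-b->q5

Count `a`s, saturating at 5: states q0 through q4 mean 0 through 4 `a`s seen; q5 means more than 4. Each `a` increments (capped at q5); other symbols loop. Accept from {q0, q1, q2, q3, q4}.
With 6 states:
        a   b  
>* q0   q1  q0 
 * q1   q2  q1 
 * q2   q3  q2 
 * q3   q4  q3 
 * q4   q5  q4 
   q5   q5  q5 
(> = start, * = accepting)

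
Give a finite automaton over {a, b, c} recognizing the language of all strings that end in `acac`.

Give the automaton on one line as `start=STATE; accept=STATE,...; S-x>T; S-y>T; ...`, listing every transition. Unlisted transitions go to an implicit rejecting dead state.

Remember how much of `acac` the current input suffix matches. State s0 means no match yet; s1 means the last symbol is `a`; s2 means the last 2 symbols are `ac`; s3 means the last 3 symbols are `aca`; s4 means the last 4 symbols are `acac`. Only s4 accepts. On a mismatch, fall back to the longest proper suffix that is still a prefix of `acac`.
        a   b   c  
>  s0   s1  s0  s0 
   s1   s1  s0  s2 
   s2   s3  s0  s0 
   s3   s1  s0  s4 
 * s4   s3  s0  s0 
(> = start, * = accepting)

start=s0; accept=s4; s0-a>s1; s0-b>s0; s0-c>s0; s1-a>s1; s1-b>s0; s1-c>s2; s2-a>s3; s2-b>s0; s2-c>s0; s3-a>s1; s3-b>s0; s3-c>s4; s4-a>s3; s4-b>s0; s4-c>s0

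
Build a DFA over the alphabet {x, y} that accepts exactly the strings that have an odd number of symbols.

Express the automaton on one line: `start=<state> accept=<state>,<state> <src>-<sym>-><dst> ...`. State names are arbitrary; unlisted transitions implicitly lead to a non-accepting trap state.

Only the length mod 2 matters, so use a 2-cycle: from any state, every input symbol moves to the next state, wrapping B back to A. Mark B accepting.
With 2 states:
       x  y 
>  A   B  B 
 * B   A  A 
(> = start, * = accepting)

start=A accept=B A-x->B A-y->B B-x->A B-y->A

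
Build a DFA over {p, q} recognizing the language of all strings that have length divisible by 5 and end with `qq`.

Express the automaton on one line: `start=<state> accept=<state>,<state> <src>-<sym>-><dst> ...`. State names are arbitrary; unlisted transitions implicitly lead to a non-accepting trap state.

start=A accept=N A-p->B A-q->C B-p->D B-q->E C-p->D C-q->F D-p->G D-q->H E-p->G E-q->I F-p->G F-q->I G-p->J G-q->K H-p->J H-q->L I-p->J I-q->L J-p->A J-q->M K-p->A K-q->N L-p->A L-q->N M-p->B M-q->O N-p->B N-q->O O-p->D O-q->F

Handle the two conditions separately and then intersect. One (5 states) tracks the input length modulo 5; the other (3 states) tracks how much of the suffix `qq` has currently been matched. Each combined state is a pair, one component from each; accept when both components accept.
With 15 states:
       p  q 
>  A   B  C 
   B   D  E 
   C   D  F 
   D   G  H 
   E   G  I 
   F   G  I 
   G   J  K 
   H   J  L 
   I   J  L 
   J   A  M 
   K   A  N 
   L   A  N 
   M   B  O 
 * N   B  O 
   O   D  F 
(> = start, * = accepting)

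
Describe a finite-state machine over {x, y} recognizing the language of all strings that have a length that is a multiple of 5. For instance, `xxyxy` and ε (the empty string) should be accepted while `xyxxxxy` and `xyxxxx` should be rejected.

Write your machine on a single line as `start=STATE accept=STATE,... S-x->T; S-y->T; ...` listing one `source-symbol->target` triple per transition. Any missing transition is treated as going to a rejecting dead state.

start=s0; accept=s0; s0-x->s1; s0-y->s1; s1-x->s2; s1-y->s2; s2-x->s3; s2-y->s3; s3-x->s4; s3-y->s4; s4-x->s0; s4-y->s0

Count input length modulo 5: every symbol advances one step around the cycle s0 → s1 → s2 → s3 → s4 → s0. Accept at s0.
5 states suffice.
        x   y  
>* s0   s1  s1 
   s1   s2  s2 
   s2   s3  s3 
   s3   s4  s4 
   s4   s0  s0 
(> = start, * = accepting)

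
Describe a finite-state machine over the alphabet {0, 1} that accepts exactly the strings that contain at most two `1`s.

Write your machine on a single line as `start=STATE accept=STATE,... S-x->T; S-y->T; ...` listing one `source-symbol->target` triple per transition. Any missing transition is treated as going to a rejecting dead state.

Count `1`s, saturating at 3: states A through C mean 0 through 2 `1`s seen; D means more than 2. Each `1` increments (capped at D); other symbols loop. Accept from {A, B, C}.
With 4 states:
       0  1 
>* A   A  B 
 * B   B  C 
 * C   C  D 
   D   D  D 
(> = start, * = accepting)

start=A; accept=A,B,C; A-0->A; A-1->B; B-0->B; B-1->C; C-0->C; C-1->D; D-0->D; D-1->D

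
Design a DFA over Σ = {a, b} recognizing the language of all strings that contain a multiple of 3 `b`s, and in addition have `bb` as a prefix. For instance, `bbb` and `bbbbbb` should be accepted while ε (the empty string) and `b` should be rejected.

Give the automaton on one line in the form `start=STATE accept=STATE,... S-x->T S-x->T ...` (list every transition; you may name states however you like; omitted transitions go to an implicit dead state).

Build one automaton per condition and run them in lockstep. One (3 states) tracks the count of `b`s modulo 3; the other (4 states) tracks whether the input so far still matches the prefix `bb`. Each combined state is a pair, one component from each; accept when both components accept. Minimizing collapses redundant product states.
A 6-state machine:
        a   b  
>  q0   q1  q2 
   q1   q1  q1 
   q2   q1  q3 
   q3   q3  q4 
 * q4   q4  q5 
   q5   q5  q3 
(> = start, * = accepting)

start=q0 accept=q4 q0-a->q1 q0-b->q2 q1-a->q1 q1-b->q1 q2-a->q1 q2-b->q3 q3-a->q3 q3-b->q4 q4-a->q4 q4-b->q5 q5-a->q5 q5-b->q3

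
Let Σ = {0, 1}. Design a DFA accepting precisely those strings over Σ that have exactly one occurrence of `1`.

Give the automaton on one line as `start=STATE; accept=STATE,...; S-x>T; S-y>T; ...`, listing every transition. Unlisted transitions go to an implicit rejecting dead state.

start=S0; accept=S1; S0-0>S0; S0-1>S1; S1-0>S1; S1-1>S2; S2-0>S2; S2-1>S2

Count `1`s, saturating at 2: state S0 means no `1` yet, S1 means one `1` seen, S2 means more than one. Each `1` increments (capped at S2); other symbols loop. Accept from {S1}.
A 3-state machine:
        0   1  
>  S0   S0  S1 
 * S1   S1  S2 
   S2   S2  S2 
(> = start, * = accepting)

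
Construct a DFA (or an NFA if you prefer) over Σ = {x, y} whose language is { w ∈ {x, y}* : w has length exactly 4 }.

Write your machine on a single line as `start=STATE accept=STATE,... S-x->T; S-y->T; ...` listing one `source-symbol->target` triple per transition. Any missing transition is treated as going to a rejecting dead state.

start=S0; accept=S4; S0-x->S1; S0-y->S1; S1-x->S2; S1-y->S2; S2-x->S3; S2-y->S3; S3-x->S4; S3-y->S4; S4-x->S5; S4-y->S5; S5-x->S5; S5-y->S5

Count input length up to 5: every symbol moves from S0 toward S5, which means 'more than 4' and absorbs. Accept from {S4}.
6 states suffice.
        x   y  
>  S0   S1  S1 
   S1   S2  S2 
   S2   S3  S3 
   S3   S4  S4 
 * S4   S5  S5 
   S5   S5  S5 
(> = start, * = accepting)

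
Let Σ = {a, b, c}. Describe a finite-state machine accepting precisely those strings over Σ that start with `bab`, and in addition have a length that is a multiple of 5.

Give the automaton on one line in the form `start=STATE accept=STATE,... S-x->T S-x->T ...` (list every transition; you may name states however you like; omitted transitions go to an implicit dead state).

Handle the two conditions separately and then intersect. The first has 5 states tracking whether the input so far still matches the prefix `bab`; the second has 5 states tracking the input length modulo 5. A product state is a pair (one from each), accepting exactly when both do. After merging equivalent states the machine shrinks.
With 9 states:
        a   b   c  
>  S0   S1  S2  S1 
   S1   S1  S1  S1 
   S2   S3  S1  S1 
   S3   S1  S4  S1 
   S4   S5  S5  S5 
   S5   S6  S6  S6 
 * S6   S7  S7  S7 
   S7   S8  S8  S8 
   S8   S4  S4  S4 
(> = start, * = accepting)

start=S0 accept=S6 S0-a->S1 S0-b->S2 S0-c->S1 S1-a->S1 S1-b->S1 S1-c->S1 S2-a->S3 S2-b->S1 S2-c->S1 S3-a->S1 S3-b->S4 S3-c->S1 S4-a->S5 S4-b->S5 S4-c->S5 S5-a->S6 S5-b->S6 S5-c->S6 S6-a->S7 S6-b->S7 S6-c->S7 S7-a->S8 S7-b->S8 S7-c->S8 S8-a->S4 S8-b->S4 S8-c->S4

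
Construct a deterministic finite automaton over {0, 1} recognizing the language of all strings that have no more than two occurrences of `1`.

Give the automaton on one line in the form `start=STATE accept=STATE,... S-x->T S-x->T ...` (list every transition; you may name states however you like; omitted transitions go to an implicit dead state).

Count `1`s, saturating at 3: states s0 through s2 mean 0 through 2 `1`s seen; s3 means more than 2. Each `1` increments (capped at s3); other symbols loop. Accept from {s0, s1, s2}.
        0   1  
>* s0   s0  s1 
 * s1   s1  s2 
 * s2   s2  s3 
   s3   s3  s3 
(> = start, * = accepting)

start=s0 accept=s0,s1,s2 s0-0->s0 s0-1->s1 s1-0->s1 s1-1->s2 s2-0->s2 s2-1->s3 s3-0->s3 s3-1->s3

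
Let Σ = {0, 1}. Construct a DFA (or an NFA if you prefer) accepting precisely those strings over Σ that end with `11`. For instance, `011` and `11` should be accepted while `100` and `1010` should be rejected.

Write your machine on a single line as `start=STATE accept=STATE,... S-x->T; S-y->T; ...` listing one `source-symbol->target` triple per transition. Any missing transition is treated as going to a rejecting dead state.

Let each state record the length of the longest suffix of the input read so far that is also a prefix of `11`. S1 means the last symbol is `1`; S2 means the last 2 symbols are `11`. Accept only at S2, where the string currently ends in `11`.
With 3 states:
        0   1  
>  S0   S0  S1 
   S1   S0  S2 
 * S2   S0  S2 
(> = start, * = accepting)

start=S0; accept=S2; S0-0->S0; S0-1->S1; S1-0->S0; S1-1->S2; S2-0->S0; S2-1->S2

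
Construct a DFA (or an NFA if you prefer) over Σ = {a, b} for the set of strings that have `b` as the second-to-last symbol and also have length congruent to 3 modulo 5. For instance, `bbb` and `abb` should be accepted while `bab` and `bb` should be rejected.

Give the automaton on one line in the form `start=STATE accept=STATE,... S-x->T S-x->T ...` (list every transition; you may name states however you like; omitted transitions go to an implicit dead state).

start=S0 accept=S9,S10 S0-a->S1 S0-b->S2 S1-a->S3 S1-b->S4 S2-a->S5 S2-b->S6 S3-a->S7 S3-b->S8 S4-a->S9 S4-b->S10 S5-a->S7 S5-b->S8 S6-a->S9 S6-b->S10 S7-a->S11 S7-b->S12 S8-a->S13 S8-b->S14 S9-a->S11 S9-b->S12 S10-a->S13 S10-b->S14 S11-a->S15 S11-b->S16 S12-a->S17 S12-b->S18 S13-a->S15 S13-b->S16 S14-a->S17 S14-b->S18 S15-a->S19 S15-b->S20 S16-a->S21 S16-b->S22 S17-a->S19 S17-b->S20 S18-a->S21 S18-b->S22 S19-a->S3 S19-b->S4 S20-a->S5 S20-b->S6 S21-a->S3 S21-b->S4 S22-a->S5 S22-b->S6

Build one automaton per condition and run them in lockstep. One (7 states) tracks the last 2 symbols read; the other (5 states) tracks the input length modulo 5. Each combined state is a pair, one component from each; accept when both components accept.
A 23-state machine:
          a    b  
>  S0     S1   S2 
   S1     S3   S4 
   S2     S5   S6 
   S3     S7   S8 
   S4     S9  S10 
   S5     S7   S8 
   S6     S9  S10 
   S7    S11  S12 
   S8    S13  S14 
 * S9    S11  S12 
 * S10   S13  S14 
   S11   S15  S16 
   S12   S17  S18 
   S13   S15  S16 
   S14   S17  S18 
   S15   S19  S20 
   S16   S21  S22 
   S17   S19  S20 
   S18   S21  S22 
   S19    S3   S4 
   S20    S5   S6 
   S21    S3   S4 
   S22    S5   S6 
(> = start, * = accepting)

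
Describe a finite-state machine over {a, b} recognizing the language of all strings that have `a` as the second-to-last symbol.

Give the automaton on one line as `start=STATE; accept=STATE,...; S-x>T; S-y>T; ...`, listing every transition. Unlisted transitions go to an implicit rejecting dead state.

start=s0; accept=s3,s4; s0-a>s1; s0-b>s2; s1-a>s3; s1-b>s4; s2-a>s5; s2-b>s6; s3-a>s3; s3-b>s4; s4-a>s5; s4-b>s6; s5-a>s3; s5-b>s4; s6-a>s5; s6-b>s6

A DFA must remember the last 2 symbols (since which symbol is second-to-last isn't known until the input ends). Use one state per possible window of the last ≤2 symbols; accept from those whose window starts with `a`.
7 states suffice.
        a   b  
>  s0   s1  s2 
   s1   s3  s4 
   s2   s5  s6 
 * s3   s3  s4 
 * s4   s5  s6 
   s5   s3  s4 
   s6   s5  s6 
(> = start, * = accepting)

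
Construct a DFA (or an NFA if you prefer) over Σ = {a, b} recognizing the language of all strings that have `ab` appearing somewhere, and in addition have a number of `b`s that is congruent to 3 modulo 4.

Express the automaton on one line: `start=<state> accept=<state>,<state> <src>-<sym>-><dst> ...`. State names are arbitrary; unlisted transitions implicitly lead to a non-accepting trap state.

Handle the two conditions separately and then intersect. One (3 states) tracks whether and how much of `ab` has been seen; the other (4 states) tracks the count of `b`s modulo 4. Each combined state is a pair, one component from each; accept when both components accept. Minimizing collapses redundant product states.
A 9-state machine:
        a   b  
>  q0   q1  q2 
   q1   q1  q3 
   q2   q3  q4 
   q3   q3  q5 
   q4   q5  q6 
   q5   q5  q7 
   q6   q8  q0 
 * q7   q7  q1 
   q8   q8  q1 
(> = start, * = accepting)

start=q0 accept=q7 q0-a->q1 q0-b->q2 q1-a->q1 q1-b->q3 q2-a->q3 q2-b->q4 q3-a->q3 q3-b->q5 q4-a->q5 q4-b->q6 q5-a->q5 q5-b->q7 q6-a->q8 q6-b->q0 q7-a->q7 q7-b->q1 q8-a->q8 q8-b->q1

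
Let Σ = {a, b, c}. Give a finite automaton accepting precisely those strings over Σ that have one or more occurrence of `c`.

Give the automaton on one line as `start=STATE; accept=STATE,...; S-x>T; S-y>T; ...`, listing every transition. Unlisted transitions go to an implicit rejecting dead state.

Count `c`s, saturating at 2: state s0 means no `c` yet, s1 means one `c` seen, s2 means more than one. Each `c` increments (capped at s2); other symbols loop. Accept from {s1, s2}.
A 3-state machine:
        a   b   c  
>  s0   s0  s0  s1 
 * s1   s1  s1  s2 
 * s2   s2  s2  s2 
(> = start, * = accepting)

start=s0; accept=s1,s2; s0-a>s0; s0-b>s0; s0-c>s1; s1-a>s1; s1-b>s1; s1-c>s2; s2-a>s2; s2-b>s2; s2-c>s2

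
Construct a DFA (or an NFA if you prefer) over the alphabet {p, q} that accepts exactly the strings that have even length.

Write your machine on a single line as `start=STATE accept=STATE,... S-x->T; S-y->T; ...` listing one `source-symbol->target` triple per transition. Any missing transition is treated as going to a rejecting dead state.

Count input length modulo 2: every symbol advances one step around the cycle s0 → s1 → s0. Accept at s0.
A 2-state machine:
        p   q  
>* s0   s1  s1 
   s1   s0  s0 
(> = start, * = accepting)

start=s0; accept=s0; s0-p->s1; s0-q->s1; s1-p->s0; s1-q->s0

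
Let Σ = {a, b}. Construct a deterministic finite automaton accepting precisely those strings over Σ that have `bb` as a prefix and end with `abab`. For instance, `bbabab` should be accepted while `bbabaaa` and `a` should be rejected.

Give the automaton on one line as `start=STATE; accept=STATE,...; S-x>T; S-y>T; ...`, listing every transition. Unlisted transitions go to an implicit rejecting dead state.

start=q0; accept=q7; q0-a>q1; q0-b>q2; q1-a>q1; q1-b>q1; q2-a>q1; q2-b>q3; q3-a>q4; q3-b>q3; q4-a>q4; q4-b>q5; q5-a>q6; q5-b>q3; q6-a>q4; q6-b>q7; q7-a>q6; q7-b>q3

Run two small machines in parallel and take their product. The first has 4 states tracking whether the input so far still matches the prefix `bb`; the second has 5 states tracking how much of the suffix `abab` has currently been matched. A product state is a pair (one from each), accepting exactly when both do. Minimizing collapses redundant product states.
        a   b  
>  q0   q1  q2 
   q1   q1  q1 
   q2   q1  q3 
   q3   q4  q3 
   q4   q4  q5 
   q5   q6  q3 
   q6   q4  q7 
 * q7   q6  q3 
(> = start, * = accepting)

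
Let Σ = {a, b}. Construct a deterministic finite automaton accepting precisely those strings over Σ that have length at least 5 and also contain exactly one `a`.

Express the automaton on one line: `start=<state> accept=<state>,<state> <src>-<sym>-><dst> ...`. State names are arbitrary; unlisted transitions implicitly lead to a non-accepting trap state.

Run two small machines in parallel and take their product. The first has 7 states tracking the input length, saturating at 6; the second has 3 states tracking the count of `a`s, saturating at 2. A product state is a pair (one from each), accepting exactly when both do.
With 18 states:
          a    b  
>  q0     q1   q2 
   q1     q3   q4 
   q2     q4   q5 
   q3     q6   q6 
   q4     q6   q7 
   q5     q7   q8 
   q6     q9   q9 
   q7     q9  q10 
   q8    q10  q11 
   q9    q12  q12 
   q10   q12  q13 
   q11   q13  q14 
   q12   q15  q15 
 * q13   q15  q16 
   q14   q16  q17 
   q15   q15  q15 
 * q16   q15  q16 
   q17   q16  q17 
(> = start, * = accepting)

start=q0 accept=q13,q16 q0-a->q1 q0-b->q2 q1-a->q3 q1-b->q4 q2-a->q4 q2-b->q5 q3-a->q6 q3-b->q6 q4-a->q6 q4-b->q7 q5-a->q7 q5-b->q8 q6-a->q9 q6-b->q9 q7-a->q9 q7-b->q10 q8-a->q10 q8-b->q11 q9-a->q12 q9-b->q12 q10-a->q12 q10-b->q13 q11-a->q13 q11-b->q14 q12-a->q15 q12-b->q15 q13-a->q15 q13-b->q16 q14-a->q16 q14-b->q17 q15-a->q15 q15-b->q15 q16-a->q15 q16-b->q16 q17-a->q16 q17-b->q17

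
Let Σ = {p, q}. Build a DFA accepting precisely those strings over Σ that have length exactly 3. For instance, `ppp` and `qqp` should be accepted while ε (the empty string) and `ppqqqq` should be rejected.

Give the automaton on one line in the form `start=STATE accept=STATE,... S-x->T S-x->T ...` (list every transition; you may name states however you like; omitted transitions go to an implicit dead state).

We only need to distinguish lengths 0, 1, …, 3, and '>3'. Chain S0 → S1 → S2 → S3 → S4 on every symbol, with S4 looping. Accepting states: {S3}.
5 states suffice.
        p   q  
>  S0   S1  S1 
   S1   S2  S2 
   S2   S3  S3 
 * S3   S4  S4 
   S4   S4  S4 
(> = start, * = accepting)

start=S0 accept=S3 S0-p->S1 S0-q->S1 S1-p->S2 S1-q->S2 S2-p->S3 S2-q->S3 S3-p->S4 S3-q->S4 S4-p->S4 S4-q->S4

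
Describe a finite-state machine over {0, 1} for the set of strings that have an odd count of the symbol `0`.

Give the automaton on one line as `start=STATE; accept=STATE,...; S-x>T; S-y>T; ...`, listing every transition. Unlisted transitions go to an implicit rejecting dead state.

The only thing that matters is how many `0`s have appeared, reduced mod 2. Use one state per residue: A for 0, …, B for 1. Reading `0` moves to the next residue; anything else stays put. B is accepting.
2 states suffice.
       0  1 
>  A   B  A 
 * B   A  B 
(> = start, * = accepting)

start=A; accept=B; A-0>B; A-1>A; B-0>A; B-1>B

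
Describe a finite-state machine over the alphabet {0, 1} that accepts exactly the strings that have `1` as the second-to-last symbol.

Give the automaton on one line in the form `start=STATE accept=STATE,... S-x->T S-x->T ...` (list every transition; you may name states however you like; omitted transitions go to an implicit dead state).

start=q0 accept=q5,q6 q0-0->q1 q0-1->q2 q1-0->q3 q1-1->q4 q2-0->q5 q2-1->q6 q3-0->q3 q3-1->q4 q4-0->q5 q4-1->q6 q5-0->q3 q5-1->q4 q6-0->q5 q6-1->q6

A DFA must remember the last 2 symbols (since which symbol is second-to-last isn't known until the input ends). Use one state per possible window of the last ≤2 symbols; accept from those whose window starts with `1`.
A 7-state machine:
        0   1  
>  q0   q1  q2 
   q1   q3  q4 
   q2   q5  q6 
   q3   q3  q4 
   q4   q5  q6 
 * q5   q3  q4 
 * q6   q5  q6 
(> = start, * = accepting)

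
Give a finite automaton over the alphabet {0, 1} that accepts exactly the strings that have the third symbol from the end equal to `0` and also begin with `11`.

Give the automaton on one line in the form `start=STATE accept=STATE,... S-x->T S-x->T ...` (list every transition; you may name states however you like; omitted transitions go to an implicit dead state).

Handle the two conditions separately and then intersect. One (15 states) tracks the last 3 symbols read; the other (4 states) tracks whether the input so far still matches the prefix `11`. Each combined state is a pair, one component from each; accept when both components accept.
A 23-state machine:
          0    1  
>  s0     s1   s2 
   s1     s3   s4 
   s2     s5   s6 
   s3     s7   s8 
   s4     s9  s10 
   s5    s11  s12 
   s6    s13  s14 
   s7     s7   s8 
   s8     s9  s10 
   s9    s11  s12 
   s10   s15  s16 
   s11    s7   s8 
   s12    s9  s10 
   s13   s17  s18 
   s14   s13  s14 
   s15   s11  s12 
   s16   s15  s16 
   s17   s19  s20 
   s18   s21  s22 
 * s19   s19  s20 
 * s20   s21  s22 
 * s21   s17  s18 
 * s22   s13  s14 
(> = start, * = accepting)

start=s0 accept=s19,s20,s21,s22 s0-0->s1 s0-1->s2 s1-0->s3 s1-1->s4 s2-0->s5 s2-1->s6 s3-0->s7 s3-1->s8 s4-0->s9 s4-1->s10 s5-0->s11 s5-1->s12 s6-0->s13 s6-1->s14 s7-0->s7 s7-1->s8 s8-0->s9 s8-1->s10 s9-0->s11 s9-1->s12 s10-0->s15 s10-1->s16 s11-0->s7 s11-1->s8 s12-0->s9 s12-1->s10 s13-0->s17 s13-1->s18 s14-0->s13 s14-1->s14 s15-0->s11 s15-1->s12 s16-0->s15 s16-1->s16 s17-0->s19 s17-1->s20 s18-0->s21 s18-1->s22 s19-0->s19 s19-1->s20 s20-0->s21 s20-1->s22 s21-0->s17 s21-1->s18 s22-0->s13 s22-1->s14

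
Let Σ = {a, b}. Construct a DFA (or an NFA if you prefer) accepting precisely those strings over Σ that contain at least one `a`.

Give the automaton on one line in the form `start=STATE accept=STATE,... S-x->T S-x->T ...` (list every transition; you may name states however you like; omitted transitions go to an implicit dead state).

start=S0 accept=S1,S2 S0-a->S1 S0-b->S0 S1-a->S2 S1-b->S1 S2-a->S2 S2-b->S2

Only the number of `a`s matters, and only up to 2. Make a chain S0 → S1 → S2 advanced by each `a` (with S2 absorbing); every other symbol self-loops. The accepting set is {S1, S2}.
3 states suffice.
        a   b  
>  S0   S1  S0 
 * S1   S2  S1 
 * S2   S2  S2 
(> = start, * = accepting)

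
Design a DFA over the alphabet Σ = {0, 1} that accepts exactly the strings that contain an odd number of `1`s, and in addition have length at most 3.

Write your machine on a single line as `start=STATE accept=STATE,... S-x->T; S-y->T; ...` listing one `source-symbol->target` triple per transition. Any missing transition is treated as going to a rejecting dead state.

start=A; accept=C,E,G; A-0->B; A-1->C; B-0->D; B-1->E; C-0->E; C-1->D; D-0->F; D-1->G; E-0->G; E-1->F; F-0->F; F-1->F; G-0->F; G-1->F

Handle the two conditions separately and then intersect. The first has 2 states tracking the count of `1`s modulo 2; the second has 5 states tracking the input length, saturating at 4. A product state is a pair (one from each), accepting exactly when both do. Minimizing collapses redundant product states.
       0  1 
>  A   B  C 
   B   D  E 
 * C   E  D 
   D   F  G 
 * E   G  F 
   F   F  F 
 * G   F  F 
(> = start, * = accepting)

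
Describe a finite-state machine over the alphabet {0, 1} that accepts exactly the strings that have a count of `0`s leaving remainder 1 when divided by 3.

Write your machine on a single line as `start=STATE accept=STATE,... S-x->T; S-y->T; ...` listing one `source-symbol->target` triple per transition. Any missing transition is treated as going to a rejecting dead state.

Keep the running count of `0`s modulo 3: each `0` advances along the cycle q0 → q1 → q2 → q0 while other symbols loop. Accept at q1.
3 states suffice.
        0   1  
>  q0   q1  q0 
 * q1   q2  q1 
   q2   q0  q2 
(> = start, * = accepting)

start=q0; accept=q1; q0-0->q1; q0-1->q0; q1-0->q2; q1-1->q1; q2-0->q0; q2-1->q2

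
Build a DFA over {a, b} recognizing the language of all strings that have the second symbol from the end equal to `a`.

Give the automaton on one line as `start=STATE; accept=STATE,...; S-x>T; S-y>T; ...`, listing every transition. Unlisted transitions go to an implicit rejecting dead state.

A DFA must remember the last 2 symbols (since which symbol is second-to-last isn't known until the input ends). Use one state per possible window of the last ≤2 symbols; accept from those whose window starts with `a`.
A 7-state machine:
        a   b  
>  q0   q1  q2 
   q1   q3  q4 
   q2   q5  q6 
 * q3   q3  q4 
 * q4   q5  q6 
   q5   q3  q4 
   q6   q5  q6 
(> = start, * = accepting)

start=q0; accept=q3,q4; q0-a>q1; q0-b>q2; q1-a>q3; q1-b>q4; q2-a>q5; q2-b>q6; q3-a>q3; q3-b>q4; q4-a>q5; q4-b>q6; q5-a>q3; q5-b>q4; q6-a>q5; q6-b>q6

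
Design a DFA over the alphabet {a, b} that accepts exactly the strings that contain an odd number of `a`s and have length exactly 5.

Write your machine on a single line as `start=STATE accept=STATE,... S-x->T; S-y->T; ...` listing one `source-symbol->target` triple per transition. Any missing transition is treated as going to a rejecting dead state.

start=S0; accept=S9; S0-a->S1; S0-b->S2; S1-a->S3; S1-b->S4; S2-a->S4; S2-b->S3; S3-a->S5; S3-b->S6; S4-a->S6; S4-b->S5; S5-a->S7; S5-b->S8; S6-a->S8; S6-b->S7; S7-a->S9; S7-b->S10; S8-a->S10; S8-b->S9; S9-a->S10; S9-b->S10; S10-a->S10; S10-b->S10

Handle the two conditions separately and then intersect. One (2 states) tracks the count of `a`s modulo 2; the other (7 states) tracks the input length, saturating at 6. Each combined state is a pair, one component from each; accept when both components accept. After merging equivalent states the machine shrinks.
          a    b  
>  S0     S1   S2 
   S1     S3   S4 
   S2     S4   S3 
   S3     S5   S6 
   S4     S6   S5 
   S5     S7   S8 
   S6     S8   S7 
   S7     S9  S10 
   S8    S10   S9 
 * S9    S10  S10 
   S10   S10  S10 
(> = start, * = accepting)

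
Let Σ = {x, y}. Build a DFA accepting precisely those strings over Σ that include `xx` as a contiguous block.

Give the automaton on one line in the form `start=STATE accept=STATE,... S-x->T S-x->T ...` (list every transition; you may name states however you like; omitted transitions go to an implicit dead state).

start=q0 accept=q2 q0-x->q1 q0-y->q0 q1-x->q2 q1-y->q0 q2-x->q2 q2-y->q2

Track how much of `xx` has been matched so far: state q0 is no progress, q2 is the absorbing accept state reached once `xx` has occurred. Intermediate states record partial matches; on a mismatch, fall back to the longest reusable overlap.
3 states suffice.
        x   y  
>  q0   q1  q0 
   q1   q2  q0 
 * q2   q2  q2 
(> = start, * = accepting)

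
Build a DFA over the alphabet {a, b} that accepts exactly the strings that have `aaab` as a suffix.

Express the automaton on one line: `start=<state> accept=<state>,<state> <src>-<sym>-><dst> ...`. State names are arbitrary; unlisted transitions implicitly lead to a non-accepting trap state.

start=q0 accept=q4 q0-a->q1 q0-b->q0 q1-a->q2 q1-b->q0 q2-a->q3 q2-b->q0 q3-a->q3 q3-b->q4 q4-a->q1 q4-b->q0

Remember how much of `aaab` the current input suffix matches. State q0 means no match yet; q1 means the last symbol is `a`; q2 means the last 2 symbols are `aa`; q3 means the last 3 symbols are `aaa`; q4 means the last 4 symbols are `aaab`. Only q4 accepts. On a mismatch, fall back to the longest proper suffix that is still a prefix of `aaab`.
With 5 states:
        a   b  
>  q0   q1  q0 
   q1   q2  q0 
   q2   q3  q0 
   q3   q3  q4 
 * q4   q1  q0 
(> = start, * = accepting)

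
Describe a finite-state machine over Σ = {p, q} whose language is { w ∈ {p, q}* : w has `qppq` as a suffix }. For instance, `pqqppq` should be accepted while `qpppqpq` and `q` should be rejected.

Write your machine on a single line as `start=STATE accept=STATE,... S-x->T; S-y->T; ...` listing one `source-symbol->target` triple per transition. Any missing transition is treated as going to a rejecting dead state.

Remember how much of `qppq` the current input suffix matches. State S0 means no match yet; S1 means the last symbol is `q`; S2 means the last 2 symbols are `qp`; S3 means the last 3 symbols are `qpp`; S4 means the last 4 symbols are `qppq`. Only S4 accepts. On a mismatch, fall back to the longest proper suffix that is still a prefix of `qppq`.
With 5 states:
        p   q  
>  S0   S0  S1 
   S1   S2  S1 
   S2   S3  S1 
   S3   S0  S4 
 * S4   S2  S1 
(> = start, * = accepting)

start=S0; accept=S4; S0-p->S0; S0-q->S1; S1-p->S2; S1-q->S1; S2-p->S3; S2-q->S1; S3-p->S0; S3-q->S4; S4-p->S2; S4-q->S1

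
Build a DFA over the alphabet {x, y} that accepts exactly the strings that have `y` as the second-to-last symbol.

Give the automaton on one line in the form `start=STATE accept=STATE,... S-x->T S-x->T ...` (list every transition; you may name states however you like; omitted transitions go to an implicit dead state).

A DFA must remember the last 2 symbols (since which symbol is second-to-last isn't known until the input ends). Use one state per possible window of the last ≤2 symbols; accept from those whose window starts with `y`.
7 states suffice.
        x   y  
>  s0   s1  s2 
   s1   s3  s4 
   s2   s5  s6 
   s3   s3  s4 
   s4   s5  s6 
 * s5   s3  s4 
 * s6   s5  s6 
(> = start, * = accepting)

start=s0 accept=s5,s6 s0-x->s1 s0-y->s2 s1-x->s3 s1-y->s4 s2-x->s5 s2-y->s6 s3-x->s3 s3-y->s4 s4-x->s5 s4-y->s6 s5-x->s3 s5-y->s4 s6-x->s5 s6-y->s6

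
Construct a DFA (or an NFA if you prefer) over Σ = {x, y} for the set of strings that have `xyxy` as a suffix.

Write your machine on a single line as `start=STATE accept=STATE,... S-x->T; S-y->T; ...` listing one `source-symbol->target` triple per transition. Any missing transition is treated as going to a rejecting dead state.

Let each state record the length of the longest suffix of the input read so far that is also a prefix of `xyxy`. S1 means the last symbol is `x`; S2 means the last 2 symbols are `xy`; S3 means the last 3 symbols are `xyx`; S4 means the last 4 symbols are `xyxy`. Accept only at S4, where the string currently ends in `xyxy`.
        x   y  
>  S0   S1  S0 
   S1   S1  S2 
   S2   S3  S0 
   S3   S1  S4 
 * S4   S3  S0 
(> = start, * = accepting)

start=S0; accept=S4; S0-x->S1; S0-y->S0; S1-x->S1; S1-y->S2; S2-x->S3; S2-y->S0; S3-x->S1; S3-y->S4; S4-x->S3; S4-y->S0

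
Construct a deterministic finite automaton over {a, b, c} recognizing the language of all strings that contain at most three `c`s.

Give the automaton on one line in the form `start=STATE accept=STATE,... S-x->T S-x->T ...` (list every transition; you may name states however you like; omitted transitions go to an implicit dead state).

Only the number of `c`s matters, and only up to 4. Make a chain q0 → q1 → q2 → q3 → q4 advanced by each `c` (with q4 absorbing); every other symbol self-loops. The accepting set is {q0, q1, q2, q3}.
        a   b   c  
>* q0   q0  q0  q1 
 * q1   q1  q1  q2 
 * q2   q2  q2  q3 
 * q3   q3  q3  q4 
   q4   q4  q4  q4 
(> = start, * = accepting)

start=q0 accept=q0,q1,q2,q3 q0-a->q0 q0-b->q0 q0-c->q1 q1-a->q1 q1-b->q1 q1-c->q2 q2-a->q2 q2-b->q2 q2-c->q3 q3-a->q3 q3-b->q3 q3-c->q4 q4-a->q4 q4-b->q4 q4-c->q4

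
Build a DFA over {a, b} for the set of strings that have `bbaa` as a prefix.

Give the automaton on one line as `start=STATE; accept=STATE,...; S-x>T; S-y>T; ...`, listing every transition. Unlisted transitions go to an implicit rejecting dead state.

Check the first 4 symbols one by one: S0 through S3 record how many have matched `bbaa` so far; any wrong symbol goes to the dead state S5. After all 4 match we enter the accepting sink S4.
With 6 states:
        a   b  
>  S0   S5  S1 
   S1   S5  S2 
   S2   S3  S5 
   S3   S4  S5 
 * S4   S4  S4 
   S5   S5  S5 
(> = start, * = accepting)

start=S0; accept=S4; S0-a>S5; S0-b>S1; S1-a>S5; S1-b>S2; S2-a>S3; S2-b>S5; S3-a>S4; S3-b>S5; S4-a>S4; S4-b>S4; S5-a>S5; S5-b>S5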